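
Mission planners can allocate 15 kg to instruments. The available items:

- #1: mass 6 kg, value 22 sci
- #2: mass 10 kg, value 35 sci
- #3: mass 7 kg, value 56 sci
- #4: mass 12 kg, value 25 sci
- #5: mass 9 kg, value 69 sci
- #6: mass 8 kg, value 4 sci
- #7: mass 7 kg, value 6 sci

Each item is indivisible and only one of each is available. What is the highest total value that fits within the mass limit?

91 sci

This is a 0/1 knapsack; check combinations near the capacity.
- #1+#5: mass 6+9=15, value 22+69=91
- #1+#3: mass 6+7=13, value 22+56=78
- #5: mass 9, value 69
- #3+#7: mass 7+7=14, value 56+6=62
Best: 91 sci.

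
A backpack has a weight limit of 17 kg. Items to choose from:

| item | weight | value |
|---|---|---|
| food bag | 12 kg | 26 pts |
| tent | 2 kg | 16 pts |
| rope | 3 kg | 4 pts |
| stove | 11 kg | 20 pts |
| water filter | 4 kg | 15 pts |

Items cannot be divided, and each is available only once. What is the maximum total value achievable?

Check high-value combinations within 17 kg:
- tent+stove+water filter: weight 2+11+4=17, value 16+20+15=51
- food bag+tent+rope: weight 12+2+3=17, value 26+16+4=46
- food bag+tent: weight 12+2=14, value 26+16=42
Best: 51 pts.

51 pts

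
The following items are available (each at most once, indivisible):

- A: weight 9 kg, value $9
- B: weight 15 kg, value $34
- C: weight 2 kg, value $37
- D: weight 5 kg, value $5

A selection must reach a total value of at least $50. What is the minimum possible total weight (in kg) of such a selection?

16

Subsets with value ≥ 50, sorted by total weight:
- A+C+D: weight 16, value 51
- B+C: weight 17, value 71
- B+C+D: weight 22, value 76
Minimum weight: 16 kg.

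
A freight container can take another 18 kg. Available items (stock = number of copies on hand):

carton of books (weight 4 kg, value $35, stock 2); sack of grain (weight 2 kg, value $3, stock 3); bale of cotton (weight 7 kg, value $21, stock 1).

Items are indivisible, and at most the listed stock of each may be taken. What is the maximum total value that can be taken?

Top feasible selections:
- 2×carton of books + 1×sack of grain + 1×bale of cotton: weight 17, value 94
- 2×carton of books + 1×bale of cotton: weight 15, value 91
- 2×carton of books + 3×sack of grain: weight 14, value 79
- 2×carton of books + 2×sack of grain: weight 12, value 76
Best: $94.

$94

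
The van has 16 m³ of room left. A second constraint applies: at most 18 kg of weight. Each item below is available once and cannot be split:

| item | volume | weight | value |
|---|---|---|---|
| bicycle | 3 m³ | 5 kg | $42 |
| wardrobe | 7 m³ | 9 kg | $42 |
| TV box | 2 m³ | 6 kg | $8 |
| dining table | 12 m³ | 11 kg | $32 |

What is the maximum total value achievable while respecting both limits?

Feasible sets respecting both limits:
- bicycle+wardrobe: volume 10, weight 14, value 84
- bicycle+dining table: volume 15, weight 16, value 74
- bicycle+TV box: volume 5, weight 11, value 50
- wardrobe+TV box: volume 9, weight 15, value 50
Best: $84.

$84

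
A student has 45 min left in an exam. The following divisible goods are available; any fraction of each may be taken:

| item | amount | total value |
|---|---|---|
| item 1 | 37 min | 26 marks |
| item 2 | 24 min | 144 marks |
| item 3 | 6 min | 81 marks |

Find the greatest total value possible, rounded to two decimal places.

Take in order of value per unit:
- item 3 (81/6 per unit): all 6 → value 81, running total 81.00
- item 2 (144/24 per unit): all 24 → value 144, running total 225.00
- item 1 (26/37 per unit): 15 of 37 → value 15×26/37 = 10.5405, running total 235.54
Total 235.54.

235.54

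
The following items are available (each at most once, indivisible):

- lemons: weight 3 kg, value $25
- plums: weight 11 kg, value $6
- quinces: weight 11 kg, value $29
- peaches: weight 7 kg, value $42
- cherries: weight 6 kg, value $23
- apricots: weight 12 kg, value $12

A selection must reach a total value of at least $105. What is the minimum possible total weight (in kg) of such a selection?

Subsets with value ≥ 105, sorted by total weight:
- lemons+quinces+peaches+cherries: weight 27, value 119
- lemons+quinces+peaches+apricots: weight 33, value 108
- quinces+peaches+cherries+apricots: weight 36, value 106
- lemons+plums+quinces+peaches+cherries: weight 38, value 125
Minimum weight: 27 kg.

27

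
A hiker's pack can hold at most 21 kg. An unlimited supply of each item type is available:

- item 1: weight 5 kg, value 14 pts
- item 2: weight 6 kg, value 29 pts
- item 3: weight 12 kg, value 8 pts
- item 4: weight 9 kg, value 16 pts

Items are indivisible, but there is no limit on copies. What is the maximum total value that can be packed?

87 pts

Best value-per-unit is item 2 at 29/6, and filling with it alone uses weight 3×6=18. No mix of the others beats 3×29 = 87.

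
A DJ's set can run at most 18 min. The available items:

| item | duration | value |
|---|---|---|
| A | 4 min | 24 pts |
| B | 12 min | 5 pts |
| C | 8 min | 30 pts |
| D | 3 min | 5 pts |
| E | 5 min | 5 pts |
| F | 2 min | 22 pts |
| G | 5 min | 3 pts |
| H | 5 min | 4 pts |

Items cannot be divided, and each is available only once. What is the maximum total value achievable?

Check high-value combinations within 18 min:
- A+C+D+F: duration 4+8+3+2=17, value 24+30+5+22=81
- A+C+F: duration 4+8+2=14, value 24+30+22=76
- C+D+E+F: duration 8+3+5+2=18, value 30+5+5+22=62
Best: 81 pts.

81 pts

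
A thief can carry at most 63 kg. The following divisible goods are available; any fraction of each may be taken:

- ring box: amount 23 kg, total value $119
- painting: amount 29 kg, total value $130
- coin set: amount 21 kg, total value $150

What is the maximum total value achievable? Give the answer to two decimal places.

Take in order of value per unit:
- coin set (150/21 per unit): all 21 → value 150, running total 150.00
- ring box (119/23 per unit): all 23 → value 119, running total 269.00
- painting (130/29 per unit): 19 of 29 → value 19×130/29 = 85.1724, running total 354.17
Total 354.17.

354.17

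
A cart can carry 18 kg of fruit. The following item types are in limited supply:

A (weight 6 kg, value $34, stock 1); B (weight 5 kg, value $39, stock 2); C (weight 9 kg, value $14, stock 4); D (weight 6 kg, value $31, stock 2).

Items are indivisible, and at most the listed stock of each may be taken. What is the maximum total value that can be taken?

$112

Best selections within weight 18 and stock limits:
- 1×A + 2×B: weight 16, value 112
- 2×B + 1×D: weight 16, value 109
Best: $112.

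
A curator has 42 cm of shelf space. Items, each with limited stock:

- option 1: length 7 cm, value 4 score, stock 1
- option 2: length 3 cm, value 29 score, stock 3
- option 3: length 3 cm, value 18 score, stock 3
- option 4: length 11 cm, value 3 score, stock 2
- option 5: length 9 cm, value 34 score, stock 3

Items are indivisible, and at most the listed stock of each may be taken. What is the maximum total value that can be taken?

Best selections within length 42 and stock limits:
- 3×option 2 + 2×option 3 + 3×option 5: length 42, value 225
- 2×option 2 + 3×option 3 + 3×option 5: length 42, value 214
Best: 225 score.

225 score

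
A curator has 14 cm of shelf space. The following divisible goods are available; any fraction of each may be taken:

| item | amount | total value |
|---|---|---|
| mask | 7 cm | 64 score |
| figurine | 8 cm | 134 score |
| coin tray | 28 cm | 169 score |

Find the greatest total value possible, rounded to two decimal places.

Take in order of value per unit:
- figurine (134/8 per unit): all 8 → value 134, running total 134.00
- mask (64/7 per unit): 6 of 7 → value 6×64/7 = 54.8571, running total 188.86
Total 188.86.

188.86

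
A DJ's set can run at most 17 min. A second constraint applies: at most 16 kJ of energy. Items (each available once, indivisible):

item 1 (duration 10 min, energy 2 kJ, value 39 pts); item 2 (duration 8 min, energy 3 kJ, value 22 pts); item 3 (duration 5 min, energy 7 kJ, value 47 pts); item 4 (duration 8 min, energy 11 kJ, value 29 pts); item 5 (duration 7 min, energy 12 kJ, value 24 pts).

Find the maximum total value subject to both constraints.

86 pts

Feasible sets respecting both limits:
- item 1+item 3: duration 15, energy 9, value 86
- item 2+item 3: duration 13, energy 10, value 69
- item 1+item 5: duration 17, energy 14, value 63
- item 2+item 4: duration 16, energy 14, value 51
Best: 86 pts.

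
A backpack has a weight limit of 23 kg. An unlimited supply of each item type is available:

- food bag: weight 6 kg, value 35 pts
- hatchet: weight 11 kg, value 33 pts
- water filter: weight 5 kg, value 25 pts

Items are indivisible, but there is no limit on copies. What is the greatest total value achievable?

130 pts

Best value-per-unit is food bag at 35/6; filling with it alone gives 3×35 = 105.
Optimal mix: 3×food bag + 1×water filter → weight 23, value 130.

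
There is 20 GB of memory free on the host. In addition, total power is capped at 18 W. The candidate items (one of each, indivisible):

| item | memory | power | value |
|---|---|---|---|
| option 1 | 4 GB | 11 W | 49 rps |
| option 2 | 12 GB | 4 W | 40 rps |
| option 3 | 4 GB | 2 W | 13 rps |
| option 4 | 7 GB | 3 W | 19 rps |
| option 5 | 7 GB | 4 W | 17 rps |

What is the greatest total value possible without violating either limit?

Feasible sets respecting both limits:
- option 1+option 2+option 3: memory 20, power 17, value 102
- option 1+option 2: memory 16, power 15, value 89
- option 1+option 4+option 5: memory 18, power 18, value 85
- option 1+option 3+option 4: memory 15, power 16, value 81
Best: 102 rps.

102 rps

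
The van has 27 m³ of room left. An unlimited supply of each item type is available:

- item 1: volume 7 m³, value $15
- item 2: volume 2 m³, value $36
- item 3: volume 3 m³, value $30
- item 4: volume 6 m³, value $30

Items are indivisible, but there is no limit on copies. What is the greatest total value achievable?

Best value-per-unit is item 2 at 36/2, and filling with it alone uses volume 13×2=26. No mix of the others beats 13×36 = 468.

$468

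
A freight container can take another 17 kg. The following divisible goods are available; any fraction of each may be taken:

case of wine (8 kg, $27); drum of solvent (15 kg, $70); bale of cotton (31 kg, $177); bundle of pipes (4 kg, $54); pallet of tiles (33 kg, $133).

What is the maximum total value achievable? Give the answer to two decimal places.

128.23

Take in order of value per unit:
- bundle of pipes (54/4 per unit): all 4 → value 54, running total 54.00
- bale of cotton (177/31 per unit): 13 of 31 → value 13×177/31 = 74.2258, running total 128.23
Total 128.23.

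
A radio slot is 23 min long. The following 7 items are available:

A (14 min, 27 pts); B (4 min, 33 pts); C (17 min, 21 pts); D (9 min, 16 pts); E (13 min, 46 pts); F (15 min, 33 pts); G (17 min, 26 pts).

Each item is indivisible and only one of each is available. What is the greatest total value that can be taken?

Check high-value combinations within 23 min:
- B+E: duration 4+13=17, value 33+46=79
- B+F: duration 4+15=19, value 33+33=66
- D+E: duration 9+13=22, value 16+46=62
Best: 79 pts.

79 pts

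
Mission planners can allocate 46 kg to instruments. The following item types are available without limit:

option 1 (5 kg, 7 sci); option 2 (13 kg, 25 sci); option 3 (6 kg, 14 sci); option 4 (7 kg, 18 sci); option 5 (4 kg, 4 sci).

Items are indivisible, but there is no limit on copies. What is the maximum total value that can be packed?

Best value-per-unit is option 4 at 18/7; filling with it alone gives 6×18 = 108.
Optimal mix: 3×option 3 + 4×option 4 → mass 46, value 114.

114 sci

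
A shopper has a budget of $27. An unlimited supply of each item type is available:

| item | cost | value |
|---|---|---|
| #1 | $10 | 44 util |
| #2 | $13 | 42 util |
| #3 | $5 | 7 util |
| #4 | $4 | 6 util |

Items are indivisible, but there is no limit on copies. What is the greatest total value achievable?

95 util

Best value-per-unit is #1 at 44/10; filling with it alone gives 2×44 = 88.
Optimal mix: 2×#1 + 1×#3 → cost 25, value 95.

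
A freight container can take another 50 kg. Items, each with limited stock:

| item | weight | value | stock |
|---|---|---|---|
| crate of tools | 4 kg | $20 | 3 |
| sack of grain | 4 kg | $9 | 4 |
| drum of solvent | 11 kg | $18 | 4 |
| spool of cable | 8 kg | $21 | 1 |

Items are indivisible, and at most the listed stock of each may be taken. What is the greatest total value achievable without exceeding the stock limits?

Top feasible selections:
- 3×crate of tools + 4×sack of grain + 1×drum of solvent + 1×spool of cable: weight 47, value 135
- 3×crate of tools + 2×sack of grain + 2×drum of solvent + 1×spool of cable: weight 50, value 135
Best: $135.

$135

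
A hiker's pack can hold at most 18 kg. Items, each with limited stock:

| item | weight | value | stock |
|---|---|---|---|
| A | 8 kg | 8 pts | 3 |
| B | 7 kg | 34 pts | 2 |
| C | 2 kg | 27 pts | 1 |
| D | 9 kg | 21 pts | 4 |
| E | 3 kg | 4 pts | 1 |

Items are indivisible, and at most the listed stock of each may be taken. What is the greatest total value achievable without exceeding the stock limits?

95 pts

Top feasible selections:
- 2×B + 1×C: weight 16, value 95
- 1×B + 1×C + 1×D: weight 18, value 82
- 2×B + 1×E: weight 17, value 72
Best: 95 pts.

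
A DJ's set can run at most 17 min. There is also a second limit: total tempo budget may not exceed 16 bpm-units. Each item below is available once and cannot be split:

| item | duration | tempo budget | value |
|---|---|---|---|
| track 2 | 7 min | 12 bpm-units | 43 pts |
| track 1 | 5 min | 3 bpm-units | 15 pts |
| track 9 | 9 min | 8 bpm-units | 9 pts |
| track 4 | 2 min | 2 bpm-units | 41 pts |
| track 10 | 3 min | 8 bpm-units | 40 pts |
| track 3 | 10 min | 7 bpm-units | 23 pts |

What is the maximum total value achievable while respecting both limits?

Feasible sets respecting both limits:
- track 1+track 4+track 10: duration 10, tempo budget 13, value 96
- track 2+track 4: duration 9, tempo budget 14, value 84
- track 4+track 10: duration 5, tempo budget 10, value 81
- track 1+track 4+track 3: duration 17, tempo budget 12, value 79
Best: 96 pts.

96 pts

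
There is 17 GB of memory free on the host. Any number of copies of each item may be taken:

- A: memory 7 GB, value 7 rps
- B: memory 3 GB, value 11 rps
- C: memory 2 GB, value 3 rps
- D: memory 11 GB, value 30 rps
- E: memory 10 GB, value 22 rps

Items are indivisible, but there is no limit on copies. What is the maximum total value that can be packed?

Best value-per-unit is B at 11/3; filling with it alone gives 5×11 = 55.
Optimal mix: 5×B + 1×C → memory 17, value 58.

58 rps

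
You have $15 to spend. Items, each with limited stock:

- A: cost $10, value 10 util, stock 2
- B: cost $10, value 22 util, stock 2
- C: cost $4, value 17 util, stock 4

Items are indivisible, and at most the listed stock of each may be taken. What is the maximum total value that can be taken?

51 util

Best selections within cost 15 and stock limits:
- 3×C: cost 12, value 51
- 1×B + 1×C: cost 14, value 39
- 2×C: cost 8, value 34
Best: 51 util.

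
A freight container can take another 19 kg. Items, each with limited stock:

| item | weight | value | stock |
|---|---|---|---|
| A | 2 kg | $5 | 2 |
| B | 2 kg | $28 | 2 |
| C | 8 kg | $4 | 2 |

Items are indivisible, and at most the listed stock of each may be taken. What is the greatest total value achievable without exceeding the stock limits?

Best selections within weight 19 and stock limits:
- 2×A + 2×B + 1×C: weight 16, value 70
- 2×A + 2×B: weight 8, value 66
Best: $70.

$70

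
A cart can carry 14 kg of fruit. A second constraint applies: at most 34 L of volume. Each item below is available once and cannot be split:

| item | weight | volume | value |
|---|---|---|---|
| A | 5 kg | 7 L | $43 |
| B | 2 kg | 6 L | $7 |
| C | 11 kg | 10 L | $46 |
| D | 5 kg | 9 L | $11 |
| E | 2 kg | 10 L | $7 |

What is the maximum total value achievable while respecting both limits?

Feasible sets respecting both limits:
- A+B+D+E: weight 14, volume 32, value 68
- A+B+D: weight 12, volume 22, value 61
- A+D+E: weight 12, volume 26, value 61
Best: $68.

$68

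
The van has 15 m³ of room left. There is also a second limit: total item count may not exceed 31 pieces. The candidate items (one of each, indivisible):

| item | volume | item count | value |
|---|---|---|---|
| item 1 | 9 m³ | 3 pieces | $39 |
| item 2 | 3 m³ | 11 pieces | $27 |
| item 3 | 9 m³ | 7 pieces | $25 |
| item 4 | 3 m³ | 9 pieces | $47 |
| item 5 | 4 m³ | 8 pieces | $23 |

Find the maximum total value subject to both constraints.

Feasible sets respecting both limits:
- item 1+item 2+item 4: volume 15, item count 23, value 113
- item 2+item 3+item 4: volume 15, item count 27, value 99
- item 2+item 4+item 5: volume 10, item count 28, value 97
- item 1+item 4: volume 12, item count 12, value 86
Best: $113.

$113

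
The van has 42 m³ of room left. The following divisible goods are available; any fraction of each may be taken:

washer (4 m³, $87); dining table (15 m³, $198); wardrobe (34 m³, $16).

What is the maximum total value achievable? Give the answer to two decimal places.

Take in order of value per unit:
- washer (87/4 per unit): all 4 → value 87, running total 87.00
- dining table (198/15 per unit): all 15 → value 198, running total 285.00
- wardrobe (16/34 per unit): 23 of 34 → value 23×16/34 = 10.8235, running total 295.82
Total 295.82.

295.82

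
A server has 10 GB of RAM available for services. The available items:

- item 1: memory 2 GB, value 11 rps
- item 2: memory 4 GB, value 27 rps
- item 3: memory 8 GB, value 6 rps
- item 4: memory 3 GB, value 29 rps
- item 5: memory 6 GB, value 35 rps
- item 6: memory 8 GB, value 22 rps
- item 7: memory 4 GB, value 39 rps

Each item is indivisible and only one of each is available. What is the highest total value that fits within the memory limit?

79 rps

Check high-value combinations within 10 GB:
- item 1+item 4+item 7: memory 2+3+4=9, value 11+29+39=79
- item 1+item 2+item 7: memory 2+4+4=10, value 11+27+39=77
- item 5+item 7: memory 6+4=10, value 35+39=74
- item 4+item 7: memory 3+4=7, value 29+39=68
Best: 79 rps.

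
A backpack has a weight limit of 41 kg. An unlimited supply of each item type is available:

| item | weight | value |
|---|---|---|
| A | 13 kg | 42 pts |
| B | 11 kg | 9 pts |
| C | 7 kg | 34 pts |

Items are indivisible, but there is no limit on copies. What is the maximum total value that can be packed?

Best value-per-unit is C at 34/7; filling with it alone gives 5×34 = 170.
Optimal mix: 1×A + 4×C → weight 41, value 178.

178 pts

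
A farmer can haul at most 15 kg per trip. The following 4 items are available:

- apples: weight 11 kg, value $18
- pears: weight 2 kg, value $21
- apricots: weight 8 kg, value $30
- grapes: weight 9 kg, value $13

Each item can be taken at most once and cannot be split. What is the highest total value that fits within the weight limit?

This is a 0/1 knapsack; check combinations near the capacity.
- pears+apricots: weight 2+8=10, value 21+30=51
- apples+pears: weight 11+2=13, value 18+21=39
- pears+grapes: weight 2+9=11, value 21+13=34
- apricots: weight 8, value 30
- pears: weight 2, value 21
Best: $51.

$51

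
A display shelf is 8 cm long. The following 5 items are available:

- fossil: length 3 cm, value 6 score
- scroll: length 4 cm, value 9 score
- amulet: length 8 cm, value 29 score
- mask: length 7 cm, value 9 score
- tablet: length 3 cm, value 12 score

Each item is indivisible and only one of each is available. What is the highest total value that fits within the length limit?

Check high-value combinations within 8 cm:
- amulet: length 8, value 29
- scroll+tablet: length 4+3=7, value 9+12=21
- fossil+tablet: length 3+3=6, value 6+12=18
- fossil+scroll: length 3+4=7, value 6+9=15
Best: 29 score.

29 score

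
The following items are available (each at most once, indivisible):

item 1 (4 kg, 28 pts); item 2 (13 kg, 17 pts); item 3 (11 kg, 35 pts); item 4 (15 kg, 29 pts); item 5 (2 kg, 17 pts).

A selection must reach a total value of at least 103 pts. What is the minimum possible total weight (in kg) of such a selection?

Subsets with value ≥ 103, sorted by total weight:
- item 1+item 3+item 4+item 5: weight 32, value 109
- item 1+item 2+item 3+item 4: weight 43, value 109
Minimum weight: 32 kg.

32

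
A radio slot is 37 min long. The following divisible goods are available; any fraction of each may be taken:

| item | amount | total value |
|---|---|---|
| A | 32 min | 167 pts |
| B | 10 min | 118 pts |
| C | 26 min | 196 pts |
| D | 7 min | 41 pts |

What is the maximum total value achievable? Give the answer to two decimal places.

Take in order of value per unit:
- B (118/10 per unit): all 10 → value 118, running total 118.00
- C (196/26 per unit): all 26 → value 196, running total 314.00
- D (41/7 per unit): 1 of 7 → value 1×41/7 = 5.8571, running total 319.86
Total 319.86.

319.86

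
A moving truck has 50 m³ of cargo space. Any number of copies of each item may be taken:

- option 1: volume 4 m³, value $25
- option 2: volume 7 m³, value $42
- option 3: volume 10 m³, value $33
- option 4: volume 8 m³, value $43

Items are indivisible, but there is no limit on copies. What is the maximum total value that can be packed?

$309

Best value-per-unit is option 1 at 25/4; filling with it alone gives 12×25 = 300.
Optimal mix: 9×option 1 + 2×option 2 → volume 50, value 309.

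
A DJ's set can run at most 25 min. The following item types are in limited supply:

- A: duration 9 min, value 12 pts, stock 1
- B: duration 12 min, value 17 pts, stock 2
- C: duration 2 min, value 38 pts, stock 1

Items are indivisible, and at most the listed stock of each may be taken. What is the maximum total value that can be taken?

Best selections within duration 25 and stock limits:
- 1×A + 1×B + 1×C: duration 23, value 67
- 1×B + 1×C: duration 14, value 55
- 1×A + 1×C: duration 11, value 50
- 1×C: duration 2, value 38
Best: 67 pts.

67 pts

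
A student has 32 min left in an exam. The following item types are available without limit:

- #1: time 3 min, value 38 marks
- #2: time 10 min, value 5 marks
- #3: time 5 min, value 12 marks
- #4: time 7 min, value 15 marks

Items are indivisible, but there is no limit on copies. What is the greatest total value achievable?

Best value-per-unit is #1 at 38/3, and filling with it alone uses time 10×3=30. No mix of the others beats 10×38 = 380.

380 marks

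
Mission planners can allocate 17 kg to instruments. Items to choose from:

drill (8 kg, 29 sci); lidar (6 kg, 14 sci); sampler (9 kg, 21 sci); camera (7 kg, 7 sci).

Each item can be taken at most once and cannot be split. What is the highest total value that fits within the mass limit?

Check high-value combinations within 17 kg:
- drill+sampler: mass 8+9=17, value 29+21=50
- drill+lidar: mass 8+6=14, value 29+14=43
- drill+camera: mass 8+7=15, value 29+7=36
- lidar+sampler: mass 6+9=15, value 14+21=35
- drill: mass 8, value 29
Best: 50 sci.

50 sci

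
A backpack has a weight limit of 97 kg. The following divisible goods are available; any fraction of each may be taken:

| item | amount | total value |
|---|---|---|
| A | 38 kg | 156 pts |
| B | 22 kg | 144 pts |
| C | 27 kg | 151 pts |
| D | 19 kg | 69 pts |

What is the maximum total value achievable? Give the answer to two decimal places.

Take in order of value per unit:
- B (144/22 per unit): all 22 → value 144, running total 144.00
- C (151/27 per unit): all 27 → value 151, running total 295.00
- A (156/38 per unit): all 38 → value 156, running total 451.00
- D (69/19 per unit): 10 of 19 → value 10×69/19 = 36.3158, running total 487.32
Total 487.32.

487.32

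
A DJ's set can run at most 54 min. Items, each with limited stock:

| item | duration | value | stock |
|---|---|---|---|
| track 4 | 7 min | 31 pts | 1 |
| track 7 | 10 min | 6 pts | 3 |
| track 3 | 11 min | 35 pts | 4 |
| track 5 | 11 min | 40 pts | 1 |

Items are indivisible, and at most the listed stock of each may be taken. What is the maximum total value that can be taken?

176 pts

Best selections within duration 54 and stock limits:
- 1×track 4 + 3×track 3 + 1×track 5: duration 51, value 176
- 1×track 4 + 4×track 3: duration 51, value 171
- 1×track 7 + 3×track 3 + 1×track 5: duration 54, value 151
Best: 176 pts.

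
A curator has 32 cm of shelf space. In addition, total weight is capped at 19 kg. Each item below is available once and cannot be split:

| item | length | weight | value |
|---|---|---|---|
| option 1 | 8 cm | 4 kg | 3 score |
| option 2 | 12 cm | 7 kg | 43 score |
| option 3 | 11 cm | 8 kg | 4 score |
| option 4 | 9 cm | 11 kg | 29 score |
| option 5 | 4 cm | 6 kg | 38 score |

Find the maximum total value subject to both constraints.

Feasible sets respecting both limits:
- option 1+option 2+option 5: length 24, weight 17, value 84
- option 2+option 5: length 16, weight 13, value 81
- option 2+option 4: length 21, weight 18, value 72
- option 4+option 5: length 13, weight 17, value 67
Best: 84 score.

84 score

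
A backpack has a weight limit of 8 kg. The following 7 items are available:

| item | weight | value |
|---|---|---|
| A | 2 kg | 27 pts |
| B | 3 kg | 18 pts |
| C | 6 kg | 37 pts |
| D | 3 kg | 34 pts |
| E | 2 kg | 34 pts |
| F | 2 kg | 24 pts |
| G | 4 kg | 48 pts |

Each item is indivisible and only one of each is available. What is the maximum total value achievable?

109 pts

Check high-value combinations within 8 kg:
- A+E+G: weight 2+2+4=8, value 27+34+48=109
- E+F+G: weight 2+2+4=8, value 34+24+48=106
- A+F+G: weight 2+2+4=8, value 27+24+48=99
- A+D+E: weight 2+3+2=7, value 27+34+34=95
- D+E+F: weight 3+2+2=7, value 34+34+24=92
Best: 109 pts.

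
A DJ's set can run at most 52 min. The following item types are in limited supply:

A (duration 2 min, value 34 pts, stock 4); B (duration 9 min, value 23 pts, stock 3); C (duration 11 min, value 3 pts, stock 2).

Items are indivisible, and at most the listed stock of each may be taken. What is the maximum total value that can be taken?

Top feasible selections:
- 4×A + 3×B + 1×C: duration 46, value 208
- 4×A + 3×B: duration 35, value 205
- 4×A + 2×B + 2×C: duration 48, value 188
Best: 208 pts.

208 pts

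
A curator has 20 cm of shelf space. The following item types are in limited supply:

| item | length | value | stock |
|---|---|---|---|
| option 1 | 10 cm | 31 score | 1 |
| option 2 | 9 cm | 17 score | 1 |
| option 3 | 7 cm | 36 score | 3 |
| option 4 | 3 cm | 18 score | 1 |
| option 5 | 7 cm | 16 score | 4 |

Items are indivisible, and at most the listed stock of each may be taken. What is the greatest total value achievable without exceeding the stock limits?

90 score

Best selections within length 20 and stock limits:
- 2×option 3 + 1×option 4: length 17, value 90
- 1×option 1 + 1×option 3 + 1×option 4: length 20, value 85
Best: 90 score.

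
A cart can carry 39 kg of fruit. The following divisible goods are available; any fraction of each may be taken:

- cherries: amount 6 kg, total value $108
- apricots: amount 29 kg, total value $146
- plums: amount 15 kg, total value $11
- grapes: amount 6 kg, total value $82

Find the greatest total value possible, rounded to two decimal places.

Take in order of value per unit:
- cherries (108/6 per unit): all 6 → value 108, running total 108.00
- grapes (82/6 per unit): all 6 → value 82, running total 190.00
- apricots (146/29 per unit): 27 of 29 → value 27×146/29 = 135.9310, running total 325.93
Total 325.93.

325.93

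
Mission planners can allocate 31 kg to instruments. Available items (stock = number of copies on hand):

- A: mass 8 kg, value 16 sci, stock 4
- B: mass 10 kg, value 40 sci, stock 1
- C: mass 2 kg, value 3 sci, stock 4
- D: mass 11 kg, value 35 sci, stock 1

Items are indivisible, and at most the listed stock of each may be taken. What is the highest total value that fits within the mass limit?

94 sci

Best selections within mass 31 and stock limits:
- 1×A + 1×B + 1×C + 1×D: mass 31, value 94
- 1×A + 1×B + 1×D: mass 29, value 91
- 1×B + 4×C + 1×D: mass 29, value 87
- 1×B + 3×C + 1×D: mass 27, value 84
Best: 94 sci.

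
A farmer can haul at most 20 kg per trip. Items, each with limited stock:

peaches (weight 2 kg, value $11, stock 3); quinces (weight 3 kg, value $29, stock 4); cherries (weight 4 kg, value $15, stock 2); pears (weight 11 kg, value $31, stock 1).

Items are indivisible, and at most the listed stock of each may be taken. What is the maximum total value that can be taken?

$153

Top feasible selections:
- 2×peaches + 4×quinces + 1×cherries: weight 20, value 153
- 3×peaches + 4×quinces: weight 18, value 149
- 4×quinces + 2×cherries: weight 20, value 146
- 1×peaches + 4×quinces + 1×cherries: weight 18, value 142
Best: $153.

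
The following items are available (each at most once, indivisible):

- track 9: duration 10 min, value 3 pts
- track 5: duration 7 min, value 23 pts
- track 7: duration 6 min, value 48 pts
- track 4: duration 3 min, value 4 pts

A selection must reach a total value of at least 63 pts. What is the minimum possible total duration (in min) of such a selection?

13

Subsets with value ≥ 63, sorted by total duration:
- track 5+track 7: duration 13, value 71
- track 5+track 7+track 4: duration 16, value 75
- track 9+track 5+track 7: duration 23, value 74
Minimum duration: 13 min.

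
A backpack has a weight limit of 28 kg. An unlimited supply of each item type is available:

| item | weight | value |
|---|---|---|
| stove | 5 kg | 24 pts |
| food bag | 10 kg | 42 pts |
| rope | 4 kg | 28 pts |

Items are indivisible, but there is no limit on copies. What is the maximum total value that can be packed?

196 pts

Best value-per-unit is rope at 28/4, and filling with it alone uses weight 7×4=28. No mix of the others beats 7×28 = 196.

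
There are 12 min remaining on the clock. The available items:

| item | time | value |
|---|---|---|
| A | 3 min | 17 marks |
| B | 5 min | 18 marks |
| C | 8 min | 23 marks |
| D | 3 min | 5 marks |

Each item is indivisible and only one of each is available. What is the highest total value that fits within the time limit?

40 marks

Check high-value combinations within 12 min:
- A+C: time 3+8=11, value 17+23=40
- A+B+D: time 3+5+3=11, value 17+18+5=40
- A+B: time 3+5=8, value 17+18=35
- C+D: time 8+3=11, value 23+5=28
- C: time 8, value 23
Best: 40 marks.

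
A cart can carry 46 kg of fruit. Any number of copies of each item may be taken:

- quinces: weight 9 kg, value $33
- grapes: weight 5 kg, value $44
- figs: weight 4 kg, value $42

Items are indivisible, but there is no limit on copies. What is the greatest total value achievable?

Best value-per-unit is figs at 42/4; filling with it alone gives 11×42 = 462.
Optimal mix: 2×grapes + 9×figs → weight 46, value 466.

$466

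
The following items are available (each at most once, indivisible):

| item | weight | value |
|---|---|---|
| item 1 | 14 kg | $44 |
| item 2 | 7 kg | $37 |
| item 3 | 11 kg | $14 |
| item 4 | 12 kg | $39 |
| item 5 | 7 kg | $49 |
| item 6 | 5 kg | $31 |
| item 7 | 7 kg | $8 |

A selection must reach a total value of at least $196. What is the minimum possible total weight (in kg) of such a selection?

Subsets with value ≥ 196, sorted by total weight:
- item 1+item 2+item 4+item 5+item 6: weight 45, value 200
- item 1+item 2+item 4+item 5+item 6+item 7: weight 52, value 208
Minimum weight: 45 kg.

45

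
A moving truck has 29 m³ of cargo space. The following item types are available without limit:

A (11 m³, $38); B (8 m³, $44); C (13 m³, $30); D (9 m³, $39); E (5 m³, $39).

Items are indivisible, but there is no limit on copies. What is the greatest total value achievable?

Best value-per-unit is E at 39/5; filling with it alone gives 5×39 = 195.
Optimal mix: 1×B + 4×E → volume 28, value 200.

$200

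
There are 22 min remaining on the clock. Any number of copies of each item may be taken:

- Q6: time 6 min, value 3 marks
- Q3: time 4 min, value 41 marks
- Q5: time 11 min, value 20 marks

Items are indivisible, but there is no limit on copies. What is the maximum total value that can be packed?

Best value-per-unit is Q3 at 41/4, and filling with it alone uses time 5×4=20. No mix of the others beats 5×41 = 205.

205 marks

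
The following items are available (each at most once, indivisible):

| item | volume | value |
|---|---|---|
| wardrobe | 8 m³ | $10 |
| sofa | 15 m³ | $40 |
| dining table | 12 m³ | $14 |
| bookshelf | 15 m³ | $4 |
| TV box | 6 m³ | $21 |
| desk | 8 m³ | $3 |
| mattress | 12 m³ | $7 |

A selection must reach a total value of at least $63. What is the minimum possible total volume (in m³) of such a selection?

Subsets with value ≥ 63, sorted by total volume:
- wardrobe+sofa+TV box: volume 29, value 71
- sofa+TV box+desk: volume 29, value 64
- sofa+dining table+TV box: volume 33, value 75
- sofa+TV box+mattress: volume 33, value 68
Minimum volume: 29 m³.

29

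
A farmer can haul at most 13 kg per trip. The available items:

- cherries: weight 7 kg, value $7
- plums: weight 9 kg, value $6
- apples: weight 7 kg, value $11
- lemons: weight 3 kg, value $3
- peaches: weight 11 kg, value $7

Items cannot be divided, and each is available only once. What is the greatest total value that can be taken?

Check high-value combinations within 13 kg:
- apples+lemons: weight 7+3=10, value 11+3=14
- apples: weight 7, value 11
- cherries+lemons: weight 7+3=10, value 7+3=10
- plums+lemons: weight 9+3=12, value 6+3=9
- cherries: weight 7, value 7
Best: $14.

$14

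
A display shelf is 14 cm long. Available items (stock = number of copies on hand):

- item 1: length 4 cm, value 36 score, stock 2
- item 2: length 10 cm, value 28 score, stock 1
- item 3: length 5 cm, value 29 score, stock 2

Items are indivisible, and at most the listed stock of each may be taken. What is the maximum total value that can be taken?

Top feasible selections:
- 2×item 1 + 1×item 3: length 13, value 101
- 1×item 1 + 2×item 3: length 14, value 94
Best: 101 score.

101 score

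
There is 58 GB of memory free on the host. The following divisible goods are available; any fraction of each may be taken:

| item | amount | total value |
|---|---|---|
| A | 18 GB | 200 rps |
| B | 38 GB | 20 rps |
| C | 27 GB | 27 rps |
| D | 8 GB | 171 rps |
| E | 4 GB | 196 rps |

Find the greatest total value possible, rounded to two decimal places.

Take in order of value per unit:
- E (196/4 per unit): all 4 → value 196, running total 196.00
- D (171/8 per unit): all 8 → value 171, running total 367.00
- A (200/18 per unit): all 18 → value 200, running total 567.00
- C (27/27 per unit): all 27 → value 27, running total 594.00
- B (20/38 per unit): 1 of 38 → value 1×20/38 = 0.5263, running total 594.53
Total 594.53.

594.53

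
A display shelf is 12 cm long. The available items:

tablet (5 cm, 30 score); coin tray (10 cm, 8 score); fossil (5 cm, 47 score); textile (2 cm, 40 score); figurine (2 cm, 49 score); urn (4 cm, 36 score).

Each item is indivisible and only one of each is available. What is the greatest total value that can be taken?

Check high-value combinations within 12 cm:
- fossil+textile+figurine: length 5+2+2=9, value 47+40+49=136
- fossil+figurine+urn: length 5+2+4=11, value 47+49+36=132
- tablet+fossil+figurine: length 5+5+2=12, value 30+47+49=126
Best: 136 score.

136 score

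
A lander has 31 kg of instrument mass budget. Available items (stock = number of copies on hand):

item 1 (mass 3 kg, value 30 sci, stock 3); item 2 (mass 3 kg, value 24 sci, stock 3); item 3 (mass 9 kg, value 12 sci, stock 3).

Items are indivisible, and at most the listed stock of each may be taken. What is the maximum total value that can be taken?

Top feasible selections:
- 3×item 1 + 3×item 2 + 1×item 3: mass 27, value 174
- 3×item 1 + 3×item 2: mass 18, value 162
- 3×item 1 + 2×item 2 + 1×item 3: mass 24, value 150
Best: 174 sci.

174 sci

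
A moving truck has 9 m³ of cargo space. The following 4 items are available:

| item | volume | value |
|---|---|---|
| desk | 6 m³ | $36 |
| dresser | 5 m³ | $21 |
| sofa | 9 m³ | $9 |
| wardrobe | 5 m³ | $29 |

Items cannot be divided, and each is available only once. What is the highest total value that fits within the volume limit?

$36

Check high-value combinations within 9 m³:
- desk: volume 6, value 36
- wardrobe: volume 5, value 29
- dresser: volume 5, value 21
- sofa: volume 9, value 9
Best: $36.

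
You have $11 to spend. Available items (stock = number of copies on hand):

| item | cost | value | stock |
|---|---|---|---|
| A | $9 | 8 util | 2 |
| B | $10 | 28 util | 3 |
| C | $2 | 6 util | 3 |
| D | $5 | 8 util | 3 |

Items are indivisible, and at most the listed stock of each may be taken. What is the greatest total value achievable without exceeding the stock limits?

Best selections within cost 11 and stock limits:
- 1×B: cost 10, value 28
- 3×C + 1×D: cost 11, value 26
Best: 28 util.

28 util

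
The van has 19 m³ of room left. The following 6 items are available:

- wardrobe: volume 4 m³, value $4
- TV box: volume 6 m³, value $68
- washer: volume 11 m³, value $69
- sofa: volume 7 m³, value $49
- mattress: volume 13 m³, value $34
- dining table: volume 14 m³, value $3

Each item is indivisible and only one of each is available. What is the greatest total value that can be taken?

$137

Check high-value combinations within 19 m³:
- TV box+washer: volume 6+11=17, value 68+69=137
- wardrobe+TV box+sofa: volume 4+6+7=17, value 4+68+49=121
- washer+sofa: volume 11+7=18, value 69+49=118
- TV box+sofa: volume 6+7=13, value 68+49=117
- TV box+mattress: volume 6+13=19, value 68+34=102
Best: $137.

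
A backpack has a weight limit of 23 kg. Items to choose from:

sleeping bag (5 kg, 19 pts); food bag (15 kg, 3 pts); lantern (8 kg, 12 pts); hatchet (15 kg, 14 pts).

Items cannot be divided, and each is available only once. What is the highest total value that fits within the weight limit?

Check high-value combinations within 23 kg:
- sleeping bag+hatchet: weight 5+15=20, value 19+14=33
- sleeping bag+lantern: weight 5+8=13, value 19+12=31
- lantern+hatchet: weight 8+15=23, value 12+14=26
- sleeping bag+food bag: weight 5+15=20, value 19+3=22
- sleeping bag: weight 5, value 19
Best: 33 pts.

33 pts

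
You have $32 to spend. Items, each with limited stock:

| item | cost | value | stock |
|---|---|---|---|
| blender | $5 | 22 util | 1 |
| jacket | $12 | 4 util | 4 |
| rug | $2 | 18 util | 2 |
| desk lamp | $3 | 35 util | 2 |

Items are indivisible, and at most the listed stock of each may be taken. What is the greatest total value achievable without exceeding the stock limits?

132 util

Best selections within cost 32 and stock limits:
- 1×blender + 1×jacket + 2×rug + 2×desk lamp: cost 27, value 132
- 1×blender + 2×rug + 2×desk lamp: cost 15, value 128
- 1×blender + 1×jacket + 1×rug + 2×desk lamp: cost 25, value 114
- 1×blender + 1×rug + 2×desk lamp: cost 13, value 110
Best: 132 util.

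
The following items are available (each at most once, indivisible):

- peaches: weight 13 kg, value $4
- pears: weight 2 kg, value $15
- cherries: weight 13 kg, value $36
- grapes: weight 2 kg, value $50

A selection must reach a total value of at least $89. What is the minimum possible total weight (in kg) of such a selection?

17

Subsets with value ≥ 89, sorted by total weight:
- pears+cherries+grapes: weight 17, value 101
- peaches+cherries+grapes: weight 28, value 90
- peaches+pears+cherries+grapes: weight 30, value 105
Minimum weight: 17 kg.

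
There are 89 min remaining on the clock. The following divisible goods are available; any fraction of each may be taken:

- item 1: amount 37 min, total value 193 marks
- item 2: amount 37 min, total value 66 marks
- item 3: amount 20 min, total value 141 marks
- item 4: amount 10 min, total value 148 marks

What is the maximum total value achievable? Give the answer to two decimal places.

521.24

Take in order of value per unit:
- item 4 (148/10 per unit): all 10 → value 148, running total 148.00
- item 3 (141/20 per unit): all 20 → value 141, running total 289.00
- item 1 (193/37 per unit): all 37 → value 193, running total 482.00
- item 2 (66/37 per unit): 22 of 37 → value 22×66/37 = 39.2432, running total 521.24
Total 521.24.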